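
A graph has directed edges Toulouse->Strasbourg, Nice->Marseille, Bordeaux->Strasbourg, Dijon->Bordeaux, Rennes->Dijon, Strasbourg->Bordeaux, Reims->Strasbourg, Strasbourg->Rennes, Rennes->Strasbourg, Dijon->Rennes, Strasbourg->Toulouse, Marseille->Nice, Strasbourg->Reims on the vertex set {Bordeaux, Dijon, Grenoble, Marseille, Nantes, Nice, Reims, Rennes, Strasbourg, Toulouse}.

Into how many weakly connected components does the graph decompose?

From Bordeaux: component {Bordeaux, Dijon, Reims, Rennes, Strasbourg, Toulouse}.
From Grenoble: component {Grenoble}.
From Marseille: component {Marseille, Nice}.
From Nantes: component {Nantes}.
That's 4 components.

4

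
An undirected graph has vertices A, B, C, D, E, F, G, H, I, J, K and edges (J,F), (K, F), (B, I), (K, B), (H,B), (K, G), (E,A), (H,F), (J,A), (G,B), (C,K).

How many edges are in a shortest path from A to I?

5

Distance 0: A.
Distance 1: E, J.
Distance 2: F.
Distance 3: H, K.
Distance 4: B, C, G.
Distance 5: I — contains I.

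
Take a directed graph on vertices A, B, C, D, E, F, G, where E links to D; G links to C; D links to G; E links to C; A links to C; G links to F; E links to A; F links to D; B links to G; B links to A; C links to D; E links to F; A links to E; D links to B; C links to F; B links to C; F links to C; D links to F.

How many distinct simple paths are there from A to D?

A→C→D
A→C→F→D
A→E→C→D
A→E→C→F→D
A→E→D
A→E→F→C→D
A→E→F→D

7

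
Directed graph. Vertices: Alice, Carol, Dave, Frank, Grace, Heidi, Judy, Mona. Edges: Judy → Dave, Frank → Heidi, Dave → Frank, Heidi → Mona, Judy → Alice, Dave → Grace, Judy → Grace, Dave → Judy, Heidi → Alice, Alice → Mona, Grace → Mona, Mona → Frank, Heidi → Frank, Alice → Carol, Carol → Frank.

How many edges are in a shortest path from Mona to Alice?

3

Distance 0: Mona.
Distance 1: Frank.
Distance 2: Heidi.
Distance 3: Alice — contains Alice.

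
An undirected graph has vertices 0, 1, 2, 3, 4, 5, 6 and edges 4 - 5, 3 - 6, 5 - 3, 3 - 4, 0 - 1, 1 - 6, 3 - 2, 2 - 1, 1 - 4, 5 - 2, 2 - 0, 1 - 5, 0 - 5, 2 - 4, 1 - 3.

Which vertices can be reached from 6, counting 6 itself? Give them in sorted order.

Start at 6.
Its neighbours: 1, 3.
Then their neighbours: 0, 2, 4, 5.
Every vertex is now reached.

0, 1, 2, 3, 4, 5, 6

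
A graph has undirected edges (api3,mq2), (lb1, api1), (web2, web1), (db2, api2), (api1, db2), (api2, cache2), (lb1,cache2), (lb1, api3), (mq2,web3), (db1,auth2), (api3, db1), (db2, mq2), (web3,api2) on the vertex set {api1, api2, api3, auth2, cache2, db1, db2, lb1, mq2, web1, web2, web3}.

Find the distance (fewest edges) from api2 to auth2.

5

Distance 0: api2.
Distance 1: cache2, db2, web3.
Distance 2: api1, lb1, mq2.
Distance 3: api3.
Distance 4: db1.
Distance 5: auth2 — contains auth2.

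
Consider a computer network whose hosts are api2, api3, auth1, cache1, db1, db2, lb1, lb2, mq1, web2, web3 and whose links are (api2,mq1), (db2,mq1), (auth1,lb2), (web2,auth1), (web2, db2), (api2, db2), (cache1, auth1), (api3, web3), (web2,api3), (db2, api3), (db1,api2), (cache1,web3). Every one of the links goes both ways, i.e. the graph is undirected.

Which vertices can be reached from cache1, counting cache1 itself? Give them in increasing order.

api2, api3, auth1, cache1, db1, db2, lb2, mq1, web2, web3

Start at cache1.
Its neighbours: auth1, web3.
Then their neighbours: api3, lb2, web2.
Then next layer: db2.
Then next layer: api2, mq1.
Then next layer: db1.
Nothing further is reachable.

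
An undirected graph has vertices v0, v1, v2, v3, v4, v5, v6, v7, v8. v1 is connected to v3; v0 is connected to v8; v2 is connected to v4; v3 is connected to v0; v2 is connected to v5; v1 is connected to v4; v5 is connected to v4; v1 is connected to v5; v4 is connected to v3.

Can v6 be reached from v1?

No

Explore from v1.
Distance 1: reach v3, v4, v5.
Distance 2: reach v0, v2.
Distance 3: reach v8.
The search is exhausted without reaching v6; it lies in a different component.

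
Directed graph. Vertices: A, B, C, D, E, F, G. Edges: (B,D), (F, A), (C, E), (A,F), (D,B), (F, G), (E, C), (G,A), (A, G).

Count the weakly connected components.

From A: component {A, F, G}.
From B: component {B, D}.
From C: component {C, E}.
That's 3 components.

3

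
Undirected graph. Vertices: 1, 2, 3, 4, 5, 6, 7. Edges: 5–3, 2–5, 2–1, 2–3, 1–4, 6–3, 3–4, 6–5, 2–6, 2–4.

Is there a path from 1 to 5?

Yes

Explore from 1.
Distance 1: reach 2, 4.
Distance 2: reach 3, 5, 6.
Found 5.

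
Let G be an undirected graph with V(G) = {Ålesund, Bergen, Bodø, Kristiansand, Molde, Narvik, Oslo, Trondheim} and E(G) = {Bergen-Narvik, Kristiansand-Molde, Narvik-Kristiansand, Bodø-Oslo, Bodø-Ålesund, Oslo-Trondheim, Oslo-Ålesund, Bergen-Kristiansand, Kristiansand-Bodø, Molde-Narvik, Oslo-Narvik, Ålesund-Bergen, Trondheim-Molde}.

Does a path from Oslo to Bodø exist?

Yes

Explore from Oslo.
Distance 1: reach Ålesund, Bodø, Narvik, Trondheim.
Found Bodø.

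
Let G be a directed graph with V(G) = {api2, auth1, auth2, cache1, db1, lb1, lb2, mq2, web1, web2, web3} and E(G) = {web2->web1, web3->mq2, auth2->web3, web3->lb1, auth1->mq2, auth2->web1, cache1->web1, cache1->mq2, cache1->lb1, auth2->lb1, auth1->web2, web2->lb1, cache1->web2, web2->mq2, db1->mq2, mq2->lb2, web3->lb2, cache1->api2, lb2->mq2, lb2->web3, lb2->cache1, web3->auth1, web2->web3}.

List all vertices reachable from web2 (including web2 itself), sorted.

api2, auth1, cache1, lb1, lb2, mq2, web1, web2, web3

Start at web2.
Its neighbours: lb1, mq2, web1, web3.
Then their neighbours: auth1, lb2.
Then next layer: cache1.
Then next layer: api2.
Nothing further is reachable.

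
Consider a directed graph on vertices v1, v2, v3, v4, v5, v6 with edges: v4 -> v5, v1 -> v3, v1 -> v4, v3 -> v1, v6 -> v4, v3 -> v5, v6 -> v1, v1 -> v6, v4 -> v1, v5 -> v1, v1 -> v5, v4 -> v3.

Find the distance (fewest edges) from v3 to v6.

Distance 0: v3.
Distance 1: v1, v5.
Distance 2: v4, v6 — contains v6.

2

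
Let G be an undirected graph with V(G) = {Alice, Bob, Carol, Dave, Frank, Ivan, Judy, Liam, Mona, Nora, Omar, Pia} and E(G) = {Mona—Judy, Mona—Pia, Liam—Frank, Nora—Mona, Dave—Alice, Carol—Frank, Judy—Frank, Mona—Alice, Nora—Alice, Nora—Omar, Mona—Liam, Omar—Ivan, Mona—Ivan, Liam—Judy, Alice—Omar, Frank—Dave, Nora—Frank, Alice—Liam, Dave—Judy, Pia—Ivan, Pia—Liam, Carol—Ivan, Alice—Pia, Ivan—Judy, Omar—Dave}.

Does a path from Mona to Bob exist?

Explore from Mona.
Distance 1: reach Alice, Ivan, Judy, Liam, Nora, Pia.
Distance 2: reach Carol, Dave, Frank, Omar.
The search is exhausted without reaching Bob; it lies in a different component.

No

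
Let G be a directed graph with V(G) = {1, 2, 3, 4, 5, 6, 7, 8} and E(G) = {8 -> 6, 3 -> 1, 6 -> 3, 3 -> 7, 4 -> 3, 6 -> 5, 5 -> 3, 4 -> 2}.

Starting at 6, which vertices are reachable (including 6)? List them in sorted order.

1, 3, 5, 6, 7

Start at 6.
Its neighbours: 3, 5.
Then their neighbours: 1, 7.
Nothing further is reachable.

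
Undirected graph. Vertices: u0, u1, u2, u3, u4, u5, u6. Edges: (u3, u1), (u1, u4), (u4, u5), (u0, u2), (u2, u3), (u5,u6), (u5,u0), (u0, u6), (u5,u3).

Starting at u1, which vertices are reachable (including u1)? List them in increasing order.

Start at u1.
Its neighbours: u3, u4.
Then their neighbours: u2, u5.
Then next layer: u0, u6.
Every vertex is now reached.

u0, u1, u2, u3, u4, u5, u6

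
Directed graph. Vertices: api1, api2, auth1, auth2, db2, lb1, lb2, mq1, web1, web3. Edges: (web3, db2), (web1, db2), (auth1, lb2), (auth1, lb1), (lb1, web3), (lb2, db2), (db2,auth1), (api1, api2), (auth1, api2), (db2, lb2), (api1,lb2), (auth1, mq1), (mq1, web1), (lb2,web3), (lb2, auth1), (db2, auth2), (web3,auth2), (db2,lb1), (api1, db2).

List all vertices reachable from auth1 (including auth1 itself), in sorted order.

api2, auth1, auth2, db2, lb1, lb2, mq1, web1, web3

Start at auth1.
Its neighbours: api2, lb1, lb2, mq1.
Then their neighbours: db2, web1, web3.
Then next layer: auth2.
Nothing further is reachable.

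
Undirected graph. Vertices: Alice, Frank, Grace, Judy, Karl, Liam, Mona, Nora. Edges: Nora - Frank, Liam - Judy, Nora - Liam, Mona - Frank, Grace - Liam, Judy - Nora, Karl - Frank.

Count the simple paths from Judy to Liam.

2

Judy–Liam
Judy–Nora–Liam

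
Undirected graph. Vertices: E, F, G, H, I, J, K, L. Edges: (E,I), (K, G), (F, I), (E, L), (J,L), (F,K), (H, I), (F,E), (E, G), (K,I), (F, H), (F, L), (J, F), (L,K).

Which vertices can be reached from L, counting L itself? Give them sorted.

Start at L.
Its neighbours: E, F, J, K.
Then their neighbours: G, H, I.
Every vertex is now reached.

E, F, G, H, I, J, K, L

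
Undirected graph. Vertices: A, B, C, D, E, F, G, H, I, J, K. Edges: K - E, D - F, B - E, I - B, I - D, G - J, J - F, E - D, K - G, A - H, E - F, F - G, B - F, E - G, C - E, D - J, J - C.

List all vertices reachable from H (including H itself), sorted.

A, H

Start at H.
Its neighbours: A.
Nothing further is reachable.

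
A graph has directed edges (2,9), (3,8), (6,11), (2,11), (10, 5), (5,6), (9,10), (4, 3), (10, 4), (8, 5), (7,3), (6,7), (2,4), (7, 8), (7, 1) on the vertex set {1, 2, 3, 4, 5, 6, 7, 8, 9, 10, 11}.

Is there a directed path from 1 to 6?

1 has no outgoing edges, so nothing is reachable from it.

No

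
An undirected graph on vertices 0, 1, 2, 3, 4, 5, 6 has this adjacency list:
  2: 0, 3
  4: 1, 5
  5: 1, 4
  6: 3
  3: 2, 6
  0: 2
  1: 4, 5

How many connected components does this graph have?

From 0: component {0, 2, 3, 6}.
From 1: component {1, 4, 5}.
That's 2 components.

2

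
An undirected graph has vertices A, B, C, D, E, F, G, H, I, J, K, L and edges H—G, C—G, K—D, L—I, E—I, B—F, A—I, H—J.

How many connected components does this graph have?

4

From A: component {A, E, I, L}.
From B: component {B, F}.
From C: component {C, G, H, J}.
From D: component {D, K}.
That's 4 components.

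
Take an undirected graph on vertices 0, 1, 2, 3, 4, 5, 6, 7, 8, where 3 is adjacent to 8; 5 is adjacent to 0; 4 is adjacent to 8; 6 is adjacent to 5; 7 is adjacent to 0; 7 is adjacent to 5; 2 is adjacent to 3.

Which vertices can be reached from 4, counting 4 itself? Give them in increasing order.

2, 3, 4, 8

Start at 4.
Its neighbours: 8.
Then their neighbours: 3.
Then next layer: 2.
Nothing further is reachable.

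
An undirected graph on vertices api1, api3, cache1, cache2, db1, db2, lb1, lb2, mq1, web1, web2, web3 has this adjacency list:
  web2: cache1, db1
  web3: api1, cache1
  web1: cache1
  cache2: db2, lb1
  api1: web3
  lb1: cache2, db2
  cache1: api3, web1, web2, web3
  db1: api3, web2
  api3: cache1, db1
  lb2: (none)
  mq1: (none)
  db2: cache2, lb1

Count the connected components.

From api1: component {api1, api3, cache1, db1, web1, web2, web3}.
From cache2: component {cache2, db2, lb1}.
From lb2: component {lb2}.
From mq1: component {mq1}.
That's 4 components.

4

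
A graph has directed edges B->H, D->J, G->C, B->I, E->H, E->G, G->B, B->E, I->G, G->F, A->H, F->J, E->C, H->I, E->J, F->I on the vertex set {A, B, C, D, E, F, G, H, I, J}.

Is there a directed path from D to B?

Explore from D.
Distance 1: reach J.
The search from D is exhausted; no directed path reaches B.

No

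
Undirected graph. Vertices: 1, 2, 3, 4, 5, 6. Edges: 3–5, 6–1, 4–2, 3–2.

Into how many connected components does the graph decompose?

From 1: component {1, 6}.
From 2: component {2, 3, 4, 5}.
That's 2 components.

2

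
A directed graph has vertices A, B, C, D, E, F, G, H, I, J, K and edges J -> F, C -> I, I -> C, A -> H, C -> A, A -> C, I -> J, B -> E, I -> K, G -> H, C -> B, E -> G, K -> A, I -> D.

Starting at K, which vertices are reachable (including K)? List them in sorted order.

A, B, C, D, E, F, G, H, I, J, K

Start at K.
Its neighbours: A.
Then their neighbours: C, H.
Then next layer: B, I.
Then next layer: D, E, J.
Then next layer: F, G.
Every vertex is now reached.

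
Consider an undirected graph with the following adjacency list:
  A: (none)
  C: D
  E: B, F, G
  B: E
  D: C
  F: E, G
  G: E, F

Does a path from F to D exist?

No

Explore from F.
Distance 1: reach E, G.
Distance 2: reach B.
The search is exhausted without reaching D; it lies in a different component.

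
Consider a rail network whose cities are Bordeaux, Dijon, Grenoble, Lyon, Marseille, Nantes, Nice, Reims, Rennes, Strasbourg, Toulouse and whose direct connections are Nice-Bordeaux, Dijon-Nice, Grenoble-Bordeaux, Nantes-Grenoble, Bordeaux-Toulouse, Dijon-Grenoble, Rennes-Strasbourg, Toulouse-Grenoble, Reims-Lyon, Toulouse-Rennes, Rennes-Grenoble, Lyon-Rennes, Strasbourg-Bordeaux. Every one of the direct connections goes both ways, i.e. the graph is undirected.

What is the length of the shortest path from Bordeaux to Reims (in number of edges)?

4

Distance 0: Bordeaux.
Distance 1: Grenoble, Nice, Strasbourg, Toulouse.
Distance 2: Dijon, Nantes, Rennes.
Distance 3: Lyon.
Distance 4: Reims — contains Reims.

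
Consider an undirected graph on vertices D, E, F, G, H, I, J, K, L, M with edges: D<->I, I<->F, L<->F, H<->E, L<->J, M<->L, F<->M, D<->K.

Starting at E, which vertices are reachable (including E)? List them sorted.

E, H

Start at E.
Its neighbours: H.
Nothing further is reachable.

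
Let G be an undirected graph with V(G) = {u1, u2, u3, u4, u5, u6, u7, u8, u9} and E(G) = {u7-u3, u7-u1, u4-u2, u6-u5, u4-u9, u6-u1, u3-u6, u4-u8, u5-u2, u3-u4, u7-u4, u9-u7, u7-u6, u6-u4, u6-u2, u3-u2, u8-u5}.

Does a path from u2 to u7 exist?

Yes

Explore from u2.
Distance 1: reach u3, u4, u5, u6.
Distance 2: reach u1, u7, u8, u9.
Found u7.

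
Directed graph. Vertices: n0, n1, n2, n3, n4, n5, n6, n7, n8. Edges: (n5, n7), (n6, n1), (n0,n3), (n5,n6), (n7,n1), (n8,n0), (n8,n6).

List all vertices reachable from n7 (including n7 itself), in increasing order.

Start at n7.
Its neighbours: n1.
Nothing further is reachable.

n1, n7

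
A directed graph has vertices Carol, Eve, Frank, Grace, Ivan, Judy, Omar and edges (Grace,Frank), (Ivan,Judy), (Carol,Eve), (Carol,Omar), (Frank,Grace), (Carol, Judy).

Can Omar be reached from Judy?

Judy has no outgoing edges, so nothing is reachable from it.

No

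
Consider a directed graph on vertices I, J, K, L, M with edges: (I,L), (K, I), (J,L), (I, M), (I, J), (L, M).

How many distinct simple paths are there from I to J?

1

I→J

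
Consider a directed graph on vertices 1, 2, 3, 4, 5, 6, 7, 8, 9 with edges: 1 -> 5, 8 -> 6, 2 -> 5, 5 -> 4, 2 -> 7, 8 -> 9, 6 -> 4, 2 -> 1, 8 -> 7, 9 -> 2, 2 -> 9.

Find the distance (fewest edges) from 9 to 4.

Distance 0: 9.
Distance 1: 2.
Distance 2: 1, 5, 7.
Distance 3: 4 — contains 4.

3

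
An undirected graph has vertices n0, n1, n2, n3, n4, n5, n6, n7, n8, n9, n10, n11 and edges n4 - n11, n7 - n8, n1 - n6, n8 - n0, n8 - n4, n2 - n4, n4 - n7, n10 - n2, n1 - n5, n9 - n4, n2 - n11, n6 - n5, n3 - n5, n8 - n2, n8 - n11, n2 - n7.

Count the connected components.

2

From n0: component {n0, n2, n4, n7, n8, n9, n10, n11}.
From n1: component {n1, n3, n5, n6}.
That's 2 components.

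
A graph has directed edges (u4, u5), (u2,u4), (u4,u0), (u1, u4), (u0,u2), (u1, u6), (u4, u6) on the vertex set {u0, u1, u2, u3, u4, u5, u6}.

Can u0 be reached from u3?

No

u3 has no outgoing edges, so nothing is reachable from it.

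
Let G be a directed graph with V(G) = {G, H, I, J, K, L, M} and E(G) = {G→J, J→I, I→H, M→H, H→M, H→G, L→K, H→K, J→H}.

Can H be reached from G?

Yes

Explore from G.
Distance 1: reach J.
Distance 2: reach H, I.
Found H.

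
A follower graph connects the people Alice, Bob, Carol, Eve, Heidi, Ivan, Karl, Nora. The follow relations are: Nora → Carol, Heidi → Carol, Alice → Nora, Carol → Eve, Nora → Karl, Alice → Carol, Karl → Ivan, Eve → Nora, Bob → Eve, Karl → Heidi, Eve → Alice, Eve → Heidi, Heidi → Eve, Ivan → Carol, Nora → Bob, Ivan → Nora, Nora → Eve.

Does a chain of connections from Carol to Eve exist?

Yes

Explore from Carol.
Distance 1: reach Eve.
Found Eve.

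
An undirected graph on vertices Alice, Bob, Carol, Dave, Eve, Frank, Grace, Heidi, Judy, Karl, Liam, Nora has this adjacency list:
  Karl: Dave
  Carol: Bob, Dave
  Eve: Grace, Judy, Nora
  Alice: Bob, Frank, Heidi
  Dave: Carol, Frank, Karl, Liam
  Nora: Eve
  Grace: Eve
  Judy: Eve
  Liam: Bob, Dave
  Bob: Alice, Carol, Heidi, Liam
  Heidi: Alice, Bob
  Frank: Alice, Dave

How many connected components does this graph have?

2

From Alice: component {Alice, Bob, Carol, Dave, Frank, Heidi, Karl, Liam}.
From Eve: component {Eve, Grace, Judy, Nora}.
That's 2 components.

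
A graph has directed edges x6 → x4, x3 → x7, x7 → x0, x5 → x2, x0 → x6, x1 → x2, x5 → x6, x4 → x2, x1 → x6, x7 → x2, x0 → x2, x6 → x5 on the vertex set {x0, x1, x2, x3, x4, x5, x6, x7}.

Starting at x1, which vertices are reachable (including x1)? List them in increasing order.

Start at x1.
Its neighbours: x2, x6.
Then their neighbours: x4, x5.
Nothing further is reachable.

x1, x2, x4, x5, x6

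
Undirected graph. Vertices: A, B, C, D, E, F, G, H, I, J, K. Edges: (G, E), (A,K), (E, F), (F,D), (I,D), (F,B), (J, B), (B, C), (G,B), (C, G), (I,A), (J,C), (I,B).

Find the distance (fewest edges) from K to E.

5

Distance 0: K.
Distance 1: A.
Distance 2: I.
Distance 3: B, D.
Distance 4: C, F, G, J.
Distance 5: E — contains E.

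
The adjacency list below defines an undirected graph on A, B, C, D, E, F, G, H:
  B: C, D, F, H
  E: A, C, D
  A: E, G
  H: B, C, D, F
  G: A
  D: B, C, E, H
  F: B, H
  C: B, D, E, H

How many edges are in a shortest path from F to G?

5

Distance 0: F.
Distance 1: B, H.
Distance 2: C, D.
Distance 3: E.
Distance 4: A.
Distance 5: G — contains G.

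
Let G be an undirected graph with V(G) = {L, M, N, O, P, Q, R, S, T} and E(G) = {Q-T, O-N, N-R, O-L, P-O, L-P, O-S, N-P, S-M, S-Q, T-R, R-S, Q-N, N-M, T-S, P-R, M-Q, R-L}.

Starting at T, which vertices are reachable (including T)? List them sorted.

L, M, N, O, P, Q, R, S, T

Start at T.
Its neighbours: Q, R, S.
Then their neighbours: L, M, N, O, P.
Every vertex is now reached.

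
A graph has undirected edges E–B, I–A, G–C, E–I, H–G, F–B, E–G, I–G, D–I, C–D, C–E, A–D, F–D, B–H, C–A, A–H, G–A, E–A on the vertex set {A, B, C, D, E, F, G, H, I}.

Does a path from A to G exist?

Explore from A.
Distance 1: reach C, D, E, G, H, I.
Found G.

Yes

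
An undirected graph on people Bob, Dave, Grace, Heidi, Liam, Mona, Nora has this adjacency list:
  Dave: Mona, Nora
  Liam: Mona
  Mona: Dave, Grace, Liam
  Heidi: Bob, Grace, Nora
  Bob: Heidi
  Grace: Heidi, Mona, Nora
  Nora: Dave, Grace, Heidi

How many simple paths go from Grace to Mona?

Grace–Heidi–Nora–Dave–Mona
Grace–Mona
Grace–Nora–Dave–Mona

3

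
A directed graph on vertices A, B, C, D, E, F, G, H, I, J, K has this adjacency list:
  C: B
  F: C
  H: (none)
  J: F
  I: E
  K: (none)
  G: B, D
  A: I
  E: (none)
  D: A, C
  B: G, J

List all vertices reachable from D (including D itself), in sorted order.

A, B, C, D, E, F, G, I, J

Start at D.
Its neighbours: A, C.
Then their neighbours: B, I.
Then next layer: E, G, J.
Then next layer: F.
Nothing further is reachable.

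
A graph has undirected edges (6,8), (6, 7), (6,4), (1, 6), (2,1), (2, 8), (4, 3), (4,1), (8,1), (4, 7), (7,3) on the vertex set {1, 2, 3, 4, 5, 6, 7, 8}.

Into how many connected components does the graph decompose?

2

From 1: component {1, 2, 3, 4, 6, 7, 8}.
From 5: component {5}.
That's 2 components.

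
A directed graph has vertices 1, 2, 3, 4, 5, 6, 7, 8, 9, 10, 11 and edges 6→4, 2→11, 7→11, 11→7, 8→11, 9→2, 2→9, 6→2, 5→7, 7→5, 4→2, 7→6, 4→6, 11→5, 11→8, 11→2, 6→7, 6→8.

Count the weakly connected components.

4

From 1: component {1}.
From 2: component {2, 4, 5, 6, 7, 8, 9, 11}.
From 3: component {3}.
From 10: component {10}.
That's 4 components.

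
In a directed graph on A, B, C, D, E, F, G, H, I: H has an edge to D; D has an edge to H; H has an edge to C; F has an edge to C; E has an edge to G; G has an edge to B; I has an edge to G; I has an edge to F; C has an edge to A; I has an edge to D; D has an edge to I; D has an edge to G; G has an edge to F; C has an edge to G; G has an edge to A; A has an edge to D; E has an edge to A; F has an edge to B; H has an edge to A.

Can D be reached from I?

Yes

Explore from I.
Distance 1: reach D, F, G.
Found D.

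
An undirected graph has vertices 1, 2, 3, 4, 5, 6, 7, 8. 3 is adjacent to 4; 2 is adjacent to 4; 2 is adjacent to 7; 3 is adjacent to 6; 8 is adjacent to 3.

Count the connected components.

From 1: component {1}.
From 2: component {2, 3, 4, 6, 7, 8}.
From 5: component {5}.
That's 3 components.

3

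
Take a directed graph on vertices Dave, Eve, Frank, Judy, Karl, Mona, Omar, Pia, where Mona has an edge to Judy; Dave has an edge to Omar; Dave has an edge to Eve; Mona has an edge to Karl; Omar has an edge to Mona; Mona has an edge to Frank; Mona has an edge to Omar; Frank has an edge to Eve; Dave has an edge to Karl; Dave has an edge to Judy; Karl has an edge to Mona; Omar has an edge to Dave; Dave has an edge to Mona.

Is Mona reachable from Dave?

Explore from Dave.
Distance 1: reach Eve, Judy, Karl, Mona, Omar.
Found Mona.

Yes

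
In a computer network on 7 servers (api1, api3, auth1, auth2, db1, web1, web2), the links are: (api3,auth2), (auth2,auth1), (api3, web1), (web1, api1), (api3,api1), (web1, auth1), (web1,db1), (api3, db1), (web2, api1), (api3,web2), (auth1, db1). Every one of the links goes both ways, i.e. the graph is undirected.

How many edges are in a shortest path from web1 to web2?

Distance 0: web1.
Distance 1: api1, api3, auth1, db1.
Distance 2: auth2, web2 — contains web2.

2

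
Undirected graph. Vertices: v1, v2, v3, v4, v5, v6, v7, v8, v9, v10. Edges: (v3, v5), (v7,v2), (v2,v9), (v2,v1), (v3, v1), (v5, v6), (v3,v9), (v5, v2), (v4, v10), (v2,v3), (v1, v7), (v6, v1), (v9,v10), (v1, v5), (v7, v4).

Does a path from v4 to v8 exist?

Explore from v4.
Distance 1: reach v7, v10.
Distance 2: reach v1, v2, v9.
Distance 3: reach v3, v5, v6.
The search is exhausted without reaching v8; it lies in a different component.

No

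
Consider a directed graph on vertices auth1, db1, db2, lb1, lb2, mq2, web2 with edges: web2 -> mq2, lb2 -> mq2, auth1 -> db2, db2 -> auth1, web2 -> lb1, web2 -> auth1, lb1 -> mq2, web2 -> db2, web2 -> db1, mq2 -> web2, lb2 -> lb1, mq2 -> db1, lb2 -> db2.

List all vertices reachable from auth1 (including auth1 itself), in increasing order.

Start at auth1.
Its neighbours: db2.
Nothing further is reachable.

auth1, db2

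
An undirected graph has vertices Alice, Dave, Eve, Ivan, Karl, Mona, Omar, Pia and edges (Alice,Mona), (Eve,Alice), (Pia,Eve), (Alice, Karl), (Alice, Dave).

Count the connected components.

From Alice: component {Alice, Dave, Eve, Karl, Mona, Pia}.
From Ivan: component {Ivan}.
From Omar: component {Omar}.
That's 3 components.

3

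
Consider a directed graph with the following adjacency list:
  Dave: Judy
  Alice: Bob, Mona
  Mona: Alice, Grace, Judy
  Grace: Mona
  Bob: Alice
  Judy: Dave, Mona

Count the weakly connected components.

From Alice: component {Alice, Bob, Dave, Grace, Judy, Mona}.
That's 1 component.

1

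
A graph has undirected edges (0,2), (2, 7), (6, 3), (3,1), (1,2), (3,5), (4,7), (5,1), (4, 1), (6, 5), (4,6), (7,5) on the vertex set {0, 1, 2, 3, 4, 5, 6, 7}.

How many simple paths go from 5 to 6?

11

5–1–2–7–4–6
5–1–3–6
5–1–4–6
5–3–1–2–7–4–6
5–3–1–4–6
5–3–6
5–6
5–7–2–1–3–6
5–7–2–1–4–6
5–7–4–1–3–6
5–7–4–6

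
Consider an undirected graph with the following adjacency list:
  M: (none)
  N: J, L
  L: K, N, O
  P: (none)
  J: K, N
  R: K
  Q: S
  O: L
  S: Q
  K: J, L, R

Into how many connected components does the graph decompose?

From J: component {J, K, L, N, O, R}.
From M: component {M}.
From P: component {P}.
From Q: component {Q, S}.
That's 4 components.

4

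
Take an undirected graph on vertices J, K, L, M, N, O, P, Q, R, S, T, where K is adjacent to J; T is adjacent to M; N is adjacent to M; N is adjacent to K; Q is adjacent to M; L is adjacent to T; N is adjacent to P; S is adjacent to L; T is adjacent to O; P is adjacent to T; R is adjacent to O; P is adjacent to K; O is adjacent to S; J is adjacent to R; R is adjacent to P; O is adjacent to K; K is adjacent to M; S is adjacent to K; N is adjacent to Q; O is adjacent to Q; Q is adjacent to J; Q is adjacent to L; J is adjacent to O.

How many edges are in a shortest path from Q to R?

Distance 0: Q.
Distance 1: J, L, M, N, O.
Distance 2: K, P, R, S, T — contains R.

2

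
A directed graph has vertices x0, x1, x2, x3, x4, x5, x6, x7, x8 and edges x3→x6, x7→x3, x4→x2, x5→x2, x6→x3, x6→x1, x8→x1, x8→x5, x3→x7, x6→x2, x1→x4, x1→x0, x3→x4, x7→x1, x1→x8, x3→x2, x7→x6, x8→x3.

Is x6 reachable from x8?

Explore from x8.
Distance 1: reach x1, x3, x5.
Distance 2: reach x0, x2, x4, x6, x7.
Found x6.

Yes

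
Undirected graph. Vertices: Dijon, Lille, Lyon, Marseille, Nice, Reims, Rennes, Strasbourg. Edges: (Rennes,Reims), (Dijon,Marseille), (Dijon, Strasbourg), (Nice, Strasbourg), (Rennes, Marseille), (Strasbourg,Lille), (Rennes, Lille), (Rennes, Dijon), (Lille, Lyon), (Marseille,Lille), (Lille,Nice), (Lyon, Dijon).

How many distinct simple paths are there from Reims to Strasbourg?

15

Reims–Rennes–Dijon–Lyon–Lille–Nice–Strasbourg
Reims–Rennes–Dijon–Lyon–Lille–Strasbourg
Reims–Rennes–Dijon–Marseille–Lille–Nice–Strasbourg
Reims–Rennes–Dijon–Marseille–Lille–Strasbourg
Reims–Rennes–Dijon–Strasbourg
Reims–Rennes–Lille–Lyon–Dijon–Strasbourg
Reims–Rennes–Lille–Marseille–Dijon–Strasbourg
Reims–Rennes–Lille–Nice–Strasbourg
Reims–Rennes–Lille–Strasbourg
Reims–Rennes–Marseille–Dijon–Lyon–Lille–Nice–Strasbourg
Reims–Rennes–Marseille–Dijon–Lyon–Lille–Strasbourg
Reims–Rennes–Marseille–Dijon–Strasbourg
Reims–Rennes–Marseille–Lille–Lyon–Dijon–Strasbourg
Reims–Rennes–Marseille–Lille–Nice–Strasbourg
Reims–Rennes–Marseille–Lille–Strasbourg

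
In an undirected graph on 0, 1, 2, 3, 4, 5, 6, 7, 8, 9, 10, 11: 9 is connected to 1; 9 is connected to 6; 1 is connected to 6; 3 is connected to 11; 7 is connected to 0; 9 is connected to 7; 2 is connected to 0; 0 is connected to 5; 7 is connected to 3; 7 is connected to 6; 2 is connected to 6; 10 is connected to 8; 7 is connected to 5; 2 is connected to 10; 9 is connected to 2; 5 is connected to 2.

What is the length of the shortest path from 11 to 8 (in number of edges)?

6

Distance 0: 11.
Distance 1: 3.
Distance 2: 7.
Distance 3: 0, 5, 6, 9.
Distance 4: 1, 2.
Distance 5: 10.
Distance 6: 8 — contains 8.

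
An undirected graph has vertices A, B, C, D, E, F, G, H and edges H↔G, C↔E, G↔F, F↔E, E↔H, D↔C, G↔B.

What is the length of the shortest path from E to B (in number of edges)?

Distance 0: E.
Distance 1: C, F, H.
Distance 2: D, G.
Distance 3: B — contains B.

3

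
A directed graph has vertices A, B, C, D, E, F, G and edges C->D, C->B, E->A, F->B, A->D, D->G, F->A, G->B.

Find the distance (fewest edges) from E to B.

Distance 0: E.
Distance 1: A.
Distance 2: D.
Distance 3: G.
Distance 4: B — contains B.

4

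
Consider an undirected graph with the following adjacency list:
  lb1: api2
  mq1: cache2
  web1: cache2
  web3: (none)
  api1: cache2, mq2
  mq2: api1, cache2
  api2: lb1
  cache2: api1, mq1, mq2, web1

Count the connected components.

3

From api1: component {api1, cache2, mq1, mq2, web1}.
From api2: component {api2, lb1}.
From web3: component {web3}.
That's 3 components.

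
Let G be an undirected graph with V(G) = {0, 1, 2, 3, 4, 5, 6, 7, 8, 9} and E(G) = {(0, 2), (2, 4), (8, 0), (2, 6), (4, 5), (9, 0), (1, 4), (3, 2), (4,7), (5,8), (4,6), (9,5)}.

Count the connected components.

From 0: component {0, 1, 2, 3, 4, 5, 6, 7, 8, 9}.
That's 1 component.

1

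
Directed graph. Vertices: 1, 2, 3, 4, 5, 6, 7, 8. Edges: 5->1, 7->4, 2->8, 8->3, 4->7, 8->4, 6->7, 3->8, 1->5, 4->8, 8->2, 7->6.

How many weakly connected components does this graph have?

From 1: component {1, 5}.
From 2: component {2, 3, 4, 6, 7, 8}.
That's 2 components.

2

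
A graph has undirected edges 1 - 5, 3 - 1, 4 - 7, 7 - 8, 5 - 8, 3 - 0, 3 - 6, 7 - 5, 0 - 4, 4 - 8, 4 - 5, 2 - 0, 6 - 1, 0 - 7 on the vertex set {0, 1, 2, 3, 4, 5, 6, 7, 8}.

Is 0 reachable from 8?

Yes

Explore from 8.
Distance 1: reach 4, 5, 7.
Distance 2: reach 0, 1.
Found 0.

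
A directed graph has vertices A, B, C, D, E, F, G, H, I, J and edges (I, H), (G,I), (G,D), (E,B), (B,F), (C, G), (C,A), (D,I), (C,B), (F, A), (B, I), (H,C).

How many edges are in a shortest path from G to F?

5

Distance 0: G.
Distance 1: D, I.
Distance 2: H.
Distance 3: C.
Distance 4: A, B.
Distance 5: F — contains F.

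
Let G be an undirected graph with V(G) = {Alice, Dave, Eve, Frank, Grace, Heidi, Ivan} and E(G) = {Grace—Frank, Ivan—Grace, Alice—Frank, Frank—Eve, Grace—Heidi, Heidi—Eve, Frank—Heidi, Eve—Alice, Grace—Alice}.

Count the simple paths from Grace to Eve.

9

Grace–Alice–Eve
Grace–Alice–Frank–Eve
Grace–Alice–Frank–Heidi–Eve
Grace–Frank–Alice–Eve
Grace–Frank–Eve
Grace–Frank–Heidi–Eve
Grace–Heidi–Eve
Grace–Heidi–Frank–Alice–Eve
Grace–Heidi–Frank–Eve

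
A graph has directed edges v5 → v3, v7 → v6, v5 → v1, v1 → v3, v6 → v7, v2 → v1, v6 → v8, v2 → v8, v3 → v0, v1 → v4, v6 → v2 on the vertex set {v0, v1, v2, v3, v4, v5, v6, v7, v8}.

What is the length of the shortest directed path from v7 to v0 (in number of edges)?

5

Distance 0: v7.
Distance 1: v6.
Distance 2: v2, v8.
Distance 3: v1.
Distance 4: v3, v4.
Distance 5: v0 — contains v0.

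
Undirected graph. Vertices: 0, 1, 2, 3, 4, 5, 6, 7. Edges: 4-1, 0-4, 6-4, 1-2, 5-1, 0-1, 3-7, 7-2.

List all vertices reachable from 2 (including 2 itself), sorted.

0, 1, 2, 3, 4, 5, 6, 7

Start at 2.
Its neighbours: 1, 7.
Then their neighbours: 0, 3, 4, 5.
Then next layer: 6.
Every vertex is now reached.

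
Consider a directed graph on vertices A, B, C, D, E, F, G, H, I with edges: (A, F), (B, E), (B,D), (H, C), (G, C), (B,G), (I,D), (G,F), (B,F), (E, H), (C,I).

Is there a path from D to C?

No

D has no outgoing edges, so nothing is reachable from it.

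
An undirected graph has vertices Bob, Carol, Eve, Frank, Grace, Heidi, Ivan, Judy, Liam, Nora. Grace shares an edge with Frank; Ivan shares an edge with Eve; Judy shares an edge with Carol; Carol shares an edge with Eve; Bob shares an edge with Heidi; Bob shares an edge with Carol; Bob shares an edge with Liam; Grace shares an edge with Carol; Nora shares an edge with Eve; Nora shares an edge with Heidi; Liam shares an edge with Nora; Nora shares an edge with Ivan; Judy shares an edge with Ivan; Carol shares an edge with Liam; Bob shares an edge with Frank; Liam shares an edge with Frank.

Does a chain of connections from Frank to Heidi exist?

Yes

Explore from Frank.
Distance 1: reach Bob, Grace, Liam.
Distance 2: reach Carol, Heidi, Nora.
Found Heidi.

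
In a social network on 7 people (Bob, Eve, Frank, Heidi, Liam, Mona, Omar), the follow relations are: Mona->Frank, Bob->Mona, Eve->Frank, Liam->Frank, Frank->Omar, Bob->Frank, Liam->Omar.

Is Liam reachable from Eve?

Explore from Eve.
Distance 1: reach Frank.
Distance 2: reach Omar.
The search from Eve is exhausted; no directed path reaches Liam.

No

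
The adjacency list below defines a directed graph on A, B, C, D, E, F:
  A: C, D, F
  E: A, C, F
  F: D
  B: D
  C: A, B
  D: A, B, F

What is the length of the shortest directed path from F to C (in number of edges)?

Distance 0: F.
Distance 1: D.
Distance 2: A, B.
Distance 3: C — contains C.

3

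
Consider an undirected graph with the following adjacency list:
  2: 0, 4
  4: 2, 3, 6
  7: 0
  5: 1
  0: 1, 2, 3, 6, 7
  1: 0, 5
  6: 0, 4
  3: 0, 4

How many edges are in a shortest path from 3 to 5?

3

Distance 0: 3.
Distance 1: 0, 4.
Distance 2: 1, 2, 6, 7.
Distance 3: 5 — contains 5.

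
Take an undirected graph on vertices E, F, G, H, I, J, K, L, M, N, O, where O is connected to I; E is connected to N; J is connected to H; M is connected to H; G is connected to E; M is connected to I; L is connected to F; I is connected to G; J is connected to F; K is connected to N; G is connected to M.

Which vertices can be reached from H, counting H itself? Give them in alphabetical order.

E, F, G, H, I, J, K, L, M, N, O

Start at H.
Its neighbours: J, M.
Then their neighbours: F, G, I.
Then next layer: E, L, O.
Then next layer: N.
Then next layer: K.
Every vertex is now reached.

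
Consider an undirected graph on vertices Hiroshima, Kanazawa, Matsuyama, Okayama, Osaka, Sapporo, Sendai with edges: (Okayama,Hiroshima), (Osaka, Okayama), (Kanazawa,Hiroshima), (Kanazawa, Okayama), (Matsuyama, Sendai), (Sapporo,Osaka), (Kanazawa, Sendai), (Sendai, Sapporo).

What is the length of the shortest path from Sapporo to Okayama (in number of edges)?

Distance 0: Sapporo.
Distance 1: Osaka, Sendai.
Distance 2: Kanazawa, Matsuyama, Okayama — contains Okayama.

2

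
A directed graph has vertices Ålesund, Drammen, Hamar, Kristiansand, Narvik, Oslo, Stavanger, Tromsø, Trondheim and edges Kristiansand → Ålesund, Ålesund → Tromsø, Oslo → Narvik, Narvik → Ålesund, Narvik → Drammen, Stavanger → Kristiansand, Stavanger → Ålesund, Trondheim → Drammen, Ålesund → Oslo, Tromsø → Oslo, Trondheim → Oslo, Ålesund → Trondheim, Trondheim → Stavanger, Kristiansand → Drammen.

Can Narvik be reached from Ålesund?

Yes

Explore from Ålesund.
Distance 1: reach Oslo, Tromsø, Trondheim.
Distance 2: reach Drammen, Narvik, Stavanger.
Found Narvik.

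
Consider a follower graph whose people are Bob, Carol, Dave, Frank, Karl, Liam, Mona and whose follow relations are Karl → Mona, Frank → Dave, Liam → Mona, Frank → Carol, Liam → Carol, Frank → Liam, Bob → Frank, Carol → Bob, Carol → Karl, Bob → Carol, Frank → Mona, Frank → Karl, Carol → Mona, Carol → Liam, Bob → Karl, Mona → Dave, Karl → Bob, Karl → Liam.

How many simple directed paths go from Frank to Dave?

Frank→Carol→Bob→Karl→Liam→Mona→Dave
Frank→Carol→Bob→Karl→Mona→Dave
Frank→Carol→Karl→Liam→Mona→Dave
Frank→Carol→Karl→Mona→Dave
Frank→Carol→Liam→Mona→Dave
Frank→Carol→Mona→Dave
Frank→Dave
Frank→Karl→Bob→Carol→Liam→Mona→Dave
... and 9 more.

17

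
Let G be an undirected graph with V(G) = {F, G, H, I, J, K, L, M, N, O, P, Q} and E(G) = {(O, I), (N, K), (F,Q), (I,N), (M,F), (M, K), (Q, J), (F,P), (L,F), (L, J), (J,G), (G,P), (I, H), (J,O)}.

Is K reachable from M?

Explore from M.
Distance 1: reach F, K.
Found K.

Yes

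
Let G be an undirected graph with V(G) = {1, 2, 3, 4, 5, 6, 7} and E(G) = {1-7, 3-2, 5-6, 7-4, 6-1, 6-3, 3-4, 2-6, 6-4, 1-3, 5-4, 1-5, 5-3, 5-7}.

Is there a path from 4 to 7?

Yes

Explore from 4.
Distance 1: reach 3, 5, 6, 7.
Found 7.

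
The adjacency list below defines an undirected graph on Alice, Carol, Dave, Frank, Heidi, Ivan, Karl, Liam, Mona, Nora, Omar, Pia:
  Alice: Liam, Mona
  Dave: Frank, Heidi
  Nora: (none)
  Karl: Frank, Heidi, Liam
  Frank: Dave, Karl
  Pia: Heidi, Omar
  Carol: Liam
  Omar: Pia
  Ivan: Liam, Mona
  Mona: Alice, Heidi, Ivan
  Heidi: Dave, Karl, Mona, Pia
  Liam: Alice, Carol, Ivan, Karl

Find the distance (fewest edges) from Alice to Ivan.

2

Distance 0: Alice.
Distance 1: Liam, Mona.
Distance 2: Carol, Heidi, Ivan, Karl — contains Ivan.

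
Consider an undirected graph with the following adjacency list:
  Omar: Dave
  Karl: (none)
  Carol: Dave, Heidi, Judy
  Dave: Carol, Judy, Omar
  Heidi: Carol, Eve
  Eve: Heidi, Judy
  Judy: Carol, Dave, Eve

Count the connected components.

2

From Carol: component {Carol, Dave, Eve, Heidi, Judy, Omar}.
From Karl: component {Karl}.
That's 2 components.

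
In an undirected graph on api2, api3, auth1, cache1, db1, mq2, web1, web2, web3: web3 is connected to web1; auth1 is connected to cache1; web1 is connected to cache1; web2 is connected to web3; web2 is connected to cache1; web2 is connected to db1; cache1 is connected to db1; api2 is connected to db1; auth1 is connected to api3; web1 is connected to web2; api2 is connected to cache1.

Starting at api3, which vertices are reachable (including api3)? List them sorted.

api2, api3, auth1, cache1, db1, web1, web2, web3

Start at api3.
Its neighbours: auth1.
Then their neighbours: cache1.
Then next layer: api2, db1, web1, web2.
Then next layer: web3.
Nothing further is reachable.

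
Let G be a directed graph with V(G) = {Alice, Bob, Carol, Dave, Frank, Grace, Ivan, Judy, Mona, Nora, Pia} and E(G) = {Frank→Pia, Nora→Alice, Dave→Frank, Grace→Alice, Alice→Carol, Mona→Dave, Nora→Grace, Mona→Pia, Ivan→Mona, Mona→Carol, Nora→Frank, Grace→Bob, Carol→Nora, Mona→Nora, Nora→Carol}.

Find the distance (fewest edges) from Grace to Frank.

4

Distance 0: Grace.
Distance 1: Alice, Bob.
Distance 2: Carol.
Distance 3: Nora.
Distance 4: Frank — contains Frank.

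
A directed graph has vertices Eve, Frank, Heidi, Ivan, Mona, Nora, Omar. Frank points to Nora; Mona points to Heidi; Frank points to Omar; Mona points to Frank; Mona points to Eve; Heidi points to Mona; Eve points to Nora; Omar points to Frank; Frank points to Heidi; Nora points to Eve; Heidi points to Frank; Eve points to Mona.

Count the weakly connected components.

From Eve: component {Eve, Frank, Heidi, Mona, Nora, Omar}.
From Ivan: component {Ivan}.
That's 2 components.

2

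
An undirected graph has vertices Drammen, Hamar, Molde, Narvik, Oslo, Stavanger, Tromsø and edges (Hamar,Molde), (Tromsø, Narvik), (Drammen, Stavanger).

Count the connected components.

From Drammen: component {Drammen, Stavanger}.
From Hamar: component {Hamar, Molde}.
From Narvik: component {Narvik, Tromsø}.
From Oslo: component {Oslo}.
That's 4 components.

4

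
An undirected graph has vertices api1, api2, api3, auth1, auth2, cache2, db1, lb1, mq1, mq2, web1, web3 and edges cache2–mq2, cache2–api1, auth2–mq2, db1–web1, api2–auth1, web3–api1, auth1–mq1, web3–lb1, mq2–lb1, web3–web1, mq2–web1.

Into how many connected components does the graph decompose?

3

From api1: component {api1, auth2, cache2, db1, lb1, mq2, web1, web3}.
From api2: component {api2, auth1, mq1}.
From api3: component {api3}.
That's 3 components.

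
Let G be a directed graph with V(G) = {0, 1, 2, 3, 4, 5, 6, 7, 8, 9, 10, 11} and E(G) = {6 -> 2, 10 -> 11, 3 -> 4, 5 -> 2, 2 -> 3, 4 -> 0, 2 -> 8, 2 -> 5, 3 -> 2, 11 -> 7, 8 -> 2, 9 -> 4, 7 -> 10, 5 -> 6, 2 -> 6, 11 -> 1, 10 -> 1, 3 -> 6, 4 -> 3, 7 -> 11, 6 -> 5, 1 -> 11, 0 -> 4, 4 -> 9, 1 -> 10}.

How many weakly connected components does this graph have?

From 0: component {0, 2, 3, 4, 5, 6, 8, 9}.
From 1: component {1, 7, 10, 11}.
That's 2 components.

2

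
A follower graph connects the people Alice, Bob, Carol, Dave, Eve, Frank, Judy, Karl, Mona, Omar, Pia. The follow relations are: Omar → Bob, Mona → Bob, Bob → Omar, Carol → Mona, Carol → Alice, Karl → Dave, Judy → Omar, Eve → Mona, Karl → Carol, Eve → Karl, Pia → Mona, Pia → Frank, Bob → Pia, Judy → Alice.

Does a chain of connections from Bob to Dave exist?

Explore from Bob.
Distance 1: reach Omar, Pia.
Distance 2: reach Frank, Mona.
The search from Bob is exhausted; no directed path reaches Dave.

No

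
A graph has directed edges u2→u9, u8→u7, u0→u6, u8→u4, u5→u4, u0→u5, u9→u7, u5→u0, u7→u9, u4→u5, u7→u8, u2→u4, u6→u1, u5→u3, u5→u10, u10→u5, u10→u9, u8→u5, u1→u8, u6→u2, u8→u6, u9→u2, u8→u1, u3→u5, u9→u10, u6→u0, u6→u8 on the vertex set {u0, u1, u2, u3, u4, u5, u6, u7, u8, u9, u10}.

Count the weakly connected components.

From u0: component {u0, u1, u2, u3, u4, u5, u6, u7, u8, u9, u10}.
That's 1 component.

1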